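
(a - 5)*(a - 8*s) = a^2 - 8*a*s - 5*a + 40*s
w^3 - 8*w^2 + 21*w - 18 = (w - 3)^2*(w - 2)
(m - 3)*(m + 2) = m^2 - m - 6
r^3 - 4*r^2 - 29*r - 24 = (r - 8)*(r + 1)*(r + 3)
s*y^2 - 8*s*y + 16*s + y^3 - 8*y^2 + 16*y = (s + y)*(y - 4)^2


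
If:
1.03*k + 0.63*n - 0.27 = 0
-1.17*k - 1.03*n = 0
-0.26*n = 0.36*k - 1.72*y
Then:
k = 0.86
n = -0.98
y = 0.03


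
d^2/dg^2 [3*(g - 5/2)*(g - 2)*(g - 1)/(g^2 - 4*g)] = 3*(7*g^3 - 30*g^2 + 120*g - 160)/(g^3*(g^3 - 12*g^2 + 48*g - 64))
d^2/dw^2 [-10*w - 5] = 0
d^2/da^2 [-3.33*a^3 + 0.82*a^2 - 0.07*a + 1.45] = 1.64 - 19.98*a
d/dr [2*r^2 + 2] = 4*r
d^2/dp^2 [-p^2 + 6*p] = -2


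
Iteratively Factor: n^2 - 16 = (n - 4)*(n + 4)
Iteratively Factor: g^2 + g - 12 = (g - 3)*(g + 4)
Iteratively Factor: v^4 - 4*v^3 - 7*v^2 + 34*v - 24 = (v - 1)*(v^3 - 3*v^2 - 10*v + 24) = (v - 4)*(v - 1)*(v^2 + v - 6) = (v - 4)*(v - 1)*(v + 3)*(v - 2)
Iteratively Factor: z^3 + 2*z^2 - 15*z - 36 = (z + 3)*(z^2 - z - 12) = (z + 3)^2*(z - 4)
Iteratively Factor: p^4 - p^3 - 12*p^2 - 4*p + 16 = (p - 4)*(p^3 + 3*p^2 - 4) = (p - 4)*(p - 1)*(p^2 + 4*p + 4) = (p - 4)*(p - 1)*(p + 2)*(p + 2)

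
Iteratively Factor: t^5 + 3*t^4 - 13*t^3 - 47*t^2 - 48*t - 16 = (t - 4)*(t^4 + 7*t^3 + 15*t^2 + 13*t + 4) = (t - 4)*(t + 4)*(t^3 + 3*t^2 + 3*t + 1) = (t - 4)*(t + 1)*(t + 4)*(t^2 + 2*t + 1) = (t - 4)*(t + 1)^2*(t + 4)*(t + 1)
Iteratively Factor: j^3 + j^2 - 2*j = (j + 2)*(j^2 - j) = j*(j + 2)*(j - 1)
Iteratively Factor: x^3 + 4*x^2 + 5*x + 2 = (x + 2)*(x^2 + 2*x + 1) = (x + 1)*(x + 2)*(x + 1)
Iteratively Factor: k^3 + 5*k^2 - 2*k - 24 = (k + 4)*(k^2 + k - 6) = (k + 3)*(k + 4)*(k - 2)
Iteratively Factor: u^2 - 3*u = (u - 3)*(u)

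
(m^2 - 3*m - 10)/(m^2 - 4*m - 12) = (m - 5)/(m - 6)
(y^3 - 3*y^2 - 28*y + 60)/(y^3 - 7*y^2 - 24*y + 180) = (y - 2)/(y - 6)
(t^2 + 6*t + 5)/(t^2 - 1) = (t + 5)/(t - 1)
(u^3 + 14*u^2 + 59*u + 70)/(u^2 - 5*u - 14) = (u^2 + 12*u + 35)/(u - 7)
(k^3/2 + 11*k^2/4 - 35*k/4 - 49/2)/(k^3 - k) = (2*k^3 + 11*k^2 - 35*k - 98)/(4*k*(k^2 - 1))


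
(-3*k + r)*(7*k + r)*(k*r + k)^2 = -21*k^4*r^2 - 42*k^4*r - 21*k^4 + 4*k^3*r^3 + 8*k^3*r^2 + 4*k^3*r + k^2*r^4 + 2*k^2*r^3 + k^2*r^2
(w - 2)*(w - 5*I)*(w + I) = w^3 - 2*w^2 - 4*I*w^2 + 5*w + 8*I*w - 10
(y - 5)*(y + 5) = y^2 - 25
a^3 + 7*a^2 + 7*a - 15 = (a - 1)*(a + 3)*(a + 5)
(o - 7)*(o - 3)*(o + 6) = o^3 - 4*o^2 - 39*o + 126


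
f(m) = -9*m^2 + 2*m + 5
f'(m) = 2 - 18*m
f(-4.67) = -200.62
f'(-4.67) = 86.06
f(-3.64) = -121.53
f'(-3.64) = 67.52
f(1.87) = -22.73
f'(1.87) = -31.66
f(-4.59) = -193.79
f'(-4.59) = 84.62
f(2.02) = -27.68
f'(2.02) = -34.36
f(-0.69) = -0.66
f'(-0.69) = 14.42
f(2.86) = -62.90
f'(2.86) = -49.48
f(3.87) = -122.05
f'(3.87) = -67.66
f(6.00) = -307.00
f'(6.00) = -106.00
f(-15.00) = -2050.00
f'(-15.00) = 272.00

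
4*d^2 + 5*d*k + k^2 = (d + k)*(4*d + k)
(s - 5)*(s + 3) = s^2 - 2*s - 15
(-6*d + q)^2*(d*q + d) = 36*d^3*q + 36*d^3 - 12*d^2*q^2 - 12*d^2*q + d*q^3 + d*q^2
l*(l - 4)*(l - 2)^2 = l^4 - 8*l^3 + 20*l^2 - 16*l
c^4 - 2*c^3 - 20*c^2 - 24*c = c*(c - 6)*(c + 2)^2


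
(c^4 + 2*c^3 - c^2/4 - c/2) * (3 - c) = -c^5 + c^4 + 25*c^3/4 - c^2/4 - 3*c/2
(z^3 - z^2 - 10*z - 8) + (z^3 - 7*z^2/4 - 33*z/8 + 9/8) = 2*z^3 - 11*z^2/4 - 113*z/8 - 55/8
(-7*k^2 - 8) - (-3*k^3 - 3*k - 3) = 3*k^3 - 7*k^2 + 3*k - 5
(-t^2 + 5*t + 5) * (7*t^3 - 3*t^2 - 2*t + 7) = -7*t^5 + 38*t^4 + 22*t^3 - 32*t^2 + 25*t + 35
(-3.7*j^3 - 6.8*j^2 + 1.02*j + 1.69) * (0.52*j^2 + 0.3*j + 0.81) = -1.924*j^5 - 4.646*j^4 - 4.5066*j^3 - 4.3232*j^2 + 1.3332*j + 1.3689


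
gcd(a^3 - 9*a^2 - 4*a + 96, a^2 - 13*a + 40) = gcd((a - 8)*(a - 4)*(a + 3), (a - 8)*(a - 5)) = a - 8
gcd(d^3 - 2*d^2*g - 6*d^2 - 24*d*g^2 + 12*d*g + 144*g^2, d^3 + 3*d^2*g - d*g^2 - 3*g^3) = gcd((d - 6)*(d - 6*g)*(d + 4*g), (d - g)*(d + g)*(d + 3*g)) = 1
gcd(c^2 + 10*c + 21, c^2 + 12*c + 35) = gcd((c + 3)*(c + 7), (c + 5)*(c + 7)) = c + 7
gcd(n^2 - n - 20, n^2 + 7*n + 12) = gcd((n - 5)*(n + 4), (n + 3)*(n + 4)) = n + 4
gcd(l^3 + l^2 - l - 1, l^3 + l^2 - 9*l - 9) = l + 1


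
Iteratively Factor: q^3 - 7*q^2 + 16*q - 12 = (q - 3)*(q^2 - 4*q + 4) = (q - 3)*(q - 2)*(q - 2)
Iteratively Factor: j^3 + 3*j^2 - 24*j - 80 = (j - 5)*(j^2 + 8*j + 16) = (j - 5)*(j + 4)*(j + 4)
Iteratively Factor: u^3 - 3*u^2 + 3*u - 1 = (u - 1)*(u^2 - 2*u + 1) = (u - 1)^2*(u - 1)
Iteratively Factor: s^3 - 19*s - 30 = (s - 5)*(s^2 + 5*s + 6) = (s - 5)*(s + 2)*(s + 3)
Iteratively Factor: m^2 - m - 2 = (m + 1)*(m - 2)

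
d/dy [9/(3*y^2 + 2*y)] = 18*(-3*y - 1)/(y^2*(3*y + 2)^2)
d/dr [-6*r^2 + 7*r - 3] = 7 - 12*r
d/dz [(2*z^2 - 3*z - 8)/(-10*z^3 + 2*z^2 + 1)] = (20*z^4 - 60*z^3 - 234*z^2 + 36*z - 3)/(100*z^6 - 40*z^5 + 4*z^4 - 20*z^3 + 4*z^2 + 1)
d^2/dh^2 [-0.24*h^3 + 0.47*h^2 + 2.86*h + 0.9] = 0.94 - 1.44*h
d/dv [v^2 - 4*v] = 2*v - 4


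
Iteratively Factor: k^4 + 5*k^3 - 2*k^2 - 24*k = (k - 2)*(k^3 + 7*k^2 + 12*k) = (k - 2)*(k + 4)*(k^2 + 3*k) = k*(k - 2)*(k + 4)*(k + 3)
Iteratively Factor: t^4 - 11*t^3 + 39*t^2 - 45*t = (t - 3)*(t^3 - 8*t^2 + 15*t) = (t - 3)^2*(t^2 - 5*t) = t*(t - 3)^2*(t - 5)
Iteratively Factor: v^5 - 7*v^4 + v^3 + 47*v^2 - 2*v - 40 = (v - 1)*(v^4 - 6*v^3 - 5*v^2 + 42*v + 40) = (v - 4)*(v - 1)*(v^3 - 2*v^2 - 13*v - 10) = (v - 5)*(v - 4)*(v - 1)*(v^2 + 3*v + 2) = (v - 5)*(v - 4)*(v - 1)*(v + 1)*(v + 2)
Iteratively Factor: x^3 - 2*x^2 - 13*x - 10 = (x + 1)*(x^2 - 3*x - 10) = (x + 1)*(x + 2)*(x - 5)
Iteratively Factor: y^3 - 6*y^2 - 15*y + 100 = (y - 5)*(y^2 - y - 20) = (y - 5)^2*(y + 4)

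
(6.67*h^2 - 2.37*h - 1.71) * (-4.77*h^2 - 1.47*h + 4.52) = -31.8159*h^4 + 1.5*h^3 + 41.789*h^2 - 8.1987*h - 7.7292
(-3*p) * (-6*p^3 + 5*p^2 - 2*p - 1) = 18*p^4 - 15*p^3 + 6*p^2 + 3*p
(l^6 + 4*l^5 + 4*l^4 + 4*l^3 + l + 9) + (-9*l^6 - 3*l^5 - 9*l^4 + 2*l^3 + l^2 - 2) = -8*l^6 + l^5 - 5*l^4 + 6*l^3 + l^2 + l + 7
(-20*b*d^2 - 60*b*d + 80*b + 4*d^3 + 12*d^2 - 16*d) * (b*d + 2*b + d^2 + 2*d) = -20*b^2*d^3 - 100*b^2*d^2 - 40*b^2*d + 160*b^2 - 16*b*d^4 - 80*b*d^3 - 32*b*d^2 + 128*b*d + 4*d^5 + 20*d^4 + 8*d^3 - 32*d^2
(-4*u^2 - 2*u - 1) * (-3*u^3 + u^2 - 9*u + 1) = 12*u^5 + 2*u^4 + 37*u^3 + 13*u^2 + 7*u - 1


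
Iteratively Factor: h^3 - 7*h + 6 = (h - 1)*(h^2 + h - 6) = (h - 1)*(h + 3)*(h - 2)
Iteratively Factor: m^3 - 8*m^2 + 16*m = (m)*(m^2 - 8*m + 16) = m*(m - 4)*(m - 4)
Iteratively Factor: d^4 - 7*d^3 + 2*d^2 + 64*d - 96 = (d - 4)*(d^3 - 3*d^2 - 10*d + 24) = (d - 4)^2*(d^2 + d - 6) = (d - 4)^2*(d + 3)*(d - 2)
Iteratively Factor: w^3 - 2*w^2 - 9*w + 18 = (w + 3)*(w^2 - 5*w + 6) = (w - 2)*(w + 3)*(w - 3)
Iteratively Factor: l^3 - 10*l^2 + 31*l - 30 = (l - 5)*(l^2 - 5*l + 6) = (l - 5)*(l - 2)*(l - 3)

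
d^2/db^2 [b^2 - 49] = 2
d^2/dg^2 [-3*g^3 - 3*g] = -18*g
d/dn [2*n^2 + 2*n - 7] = 4*n + 2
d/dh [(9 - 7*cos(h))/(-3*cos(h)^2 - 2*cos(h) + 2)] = (21*cos(h)^2 - 54*cos(h) - 4)*sin(h)/(-3*sin(h)^2 + 2*cos(h) + 1)^2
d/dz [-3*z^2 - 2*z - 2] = -6*z - 2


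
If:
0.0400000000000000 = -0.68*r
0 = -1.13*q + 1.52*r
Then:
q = -0.08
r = -0.06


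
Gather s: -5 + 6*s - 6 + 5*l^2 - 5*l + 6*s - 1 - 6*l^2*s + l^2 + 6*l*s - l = 6*l^2 - 6*l + s*(-6*l^2 + 6*l + 12) - 12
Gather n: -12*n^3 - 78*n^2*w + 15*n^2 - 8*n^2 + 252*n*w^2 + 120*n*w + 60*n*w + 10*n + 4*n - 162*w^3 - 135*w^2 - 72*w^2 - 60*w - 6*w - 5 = -12*n^3 + n^2*(7 - 78*w) + n*(252*w^2 + 180*w + 14) - 162*w^3 - 207*w^2 - 66*w - 5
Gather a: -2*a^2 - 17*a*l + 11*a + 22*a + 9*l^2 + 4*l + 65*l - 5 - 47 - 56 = -2*a^2 + a*(33 - 17*l) + 9*l^2 + 69*l - 108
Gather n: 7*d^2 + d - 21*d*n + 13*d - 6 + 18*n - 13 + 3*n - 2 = 7*d^2 + 14*d + n*(21 - 21*d) - 21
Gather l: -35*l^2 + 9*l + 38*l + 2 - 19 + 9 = -35*l^2 + 47*l - 8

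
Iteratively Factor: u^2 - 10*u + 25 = (u - 5)*(u - 5)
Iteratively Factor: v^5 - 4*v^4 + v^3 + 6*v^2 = (v + 1)*(v^4 - 5*v^3 + 6*v^2) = (v - 3)*(v + 1)*(v^3 - 2*v^2) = v*(v - 3)*(v + 1)*(v^2 - 2*v) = v^2*(v - 3)*(v + 1)*(v - 2)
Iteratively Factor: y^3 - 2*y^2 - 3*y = (y - 3)*(y^2 + y) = (y - 3)*(y + 1)*(y)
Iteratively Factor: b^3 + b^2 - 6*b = (b - 2)*(b^2 + 3*b) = b*(b - 2)*(b + 3)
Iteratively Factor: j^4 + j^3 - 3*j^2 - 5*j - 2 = (j + 1)*(j^3 - 3*j - 2) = (j + 1)^2*(j^2 - j - 2) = (j - 2)*(j + 1)^2*(j + 1)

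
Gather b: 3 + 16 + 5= 24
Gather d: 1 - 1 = 0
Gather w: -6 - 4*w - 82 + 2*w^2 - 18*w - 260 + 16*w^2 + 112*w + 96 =18*w^2 + 90*w - 252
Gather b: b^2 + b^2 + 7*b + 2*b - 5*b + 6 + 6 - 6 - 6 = 2*b^2 + 4*b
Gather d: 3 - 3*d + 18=21 - 3*d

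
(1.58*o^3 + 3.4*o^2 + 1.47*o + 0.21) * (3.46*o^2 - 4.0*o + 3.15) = 5.4668*o^5 + 5.444*o^4 - 3.5368*o^3 + 5.5566*o^2 + 3.7905*o + 0.6615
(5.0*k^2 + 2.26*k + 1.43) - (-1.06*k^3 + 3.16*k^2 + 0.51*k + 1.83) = 1.06*k^3 + 1.84*k^2 + 1.75*k - 0.4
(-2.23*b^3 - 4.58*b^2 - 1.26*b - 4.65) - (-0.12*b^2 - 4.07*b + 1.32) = -2.23*b^3 - 4.46*b^2 + 2.81*b - 5.97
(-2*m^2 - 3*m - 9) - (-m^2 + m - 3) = -m^2 - 4*m - 6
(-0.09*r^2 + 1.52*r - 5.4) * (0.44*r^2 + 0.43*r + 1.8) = -0.0396*r^4 + 0.6301*r^3 - 1.8844*r^2 + 0.414*r - 9.72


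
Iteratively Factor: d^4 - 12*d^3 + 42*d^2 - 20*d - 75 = (d - 3)*(d^3 - 9*d^2 + 15*d + 25) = (d - 5)*(d - 3)*(d^2 - 4*d - 5) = (d - 5)^2*(d - 3)*(d + 1)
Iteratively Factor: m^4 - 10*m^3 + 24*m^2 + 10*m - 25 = (m - 5)*(m^3 - 5*m^2 - m + 5) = (m - 5)*(m + 1)*(m^2 - 6*m + 5) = (m - 5)*(m - 1)*(m + 1)*(m - 5)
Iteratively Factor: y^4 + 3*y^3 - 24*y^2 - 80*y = (y)*(y^3 + 3*y^2 - 24*y - 80) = y*(y + 4)*(y^2 - y - 20) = y*(y - 5)*(y + 4)*(y + 4)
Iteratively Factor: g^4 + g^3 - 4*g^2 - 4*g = (g + 1)*(g^3 - 4*g) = (g - 2)*(g + 1)*(g^2 + 2*g) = (g - 2)*(g + 1)*(g + 2)*(g)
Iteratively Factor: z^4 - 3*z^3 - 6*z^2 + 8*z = (z)*(z^3 - 3*z^2 - 6*z + 8) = z*(z - 4)*(z^2 + z - 2) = z*(z - 4)*(z - 1)*(z + 2)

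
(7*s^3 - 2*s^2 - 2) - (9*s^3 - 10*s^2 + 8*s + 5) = -2*s^3 + 8*s^2 - 8*s - 7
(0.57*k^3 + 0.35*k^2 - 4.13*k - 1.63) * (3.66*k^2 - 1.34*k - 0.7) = 2.0862*k^5 + 0.5172*k^4 - 15.9838*k^3 - 0.6766*k^2 + 5.0752*k + 1.141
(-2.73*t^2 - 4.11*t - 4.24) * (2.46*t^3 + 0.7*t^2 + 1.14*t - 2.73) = -6.7158*t^5 - 12.0216*t^4 - 16.4196*t^3 - 0.2005*t^2 + 6.3867*t + 11.5752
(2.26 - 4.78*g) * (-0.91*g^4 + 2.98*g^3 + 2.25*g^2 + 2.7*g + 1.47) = 4.3498*g^5 - 16.301*g^4 - 4.0202*g^3 - 7.821*g^2 - 0.924600000000001*g + 3.3222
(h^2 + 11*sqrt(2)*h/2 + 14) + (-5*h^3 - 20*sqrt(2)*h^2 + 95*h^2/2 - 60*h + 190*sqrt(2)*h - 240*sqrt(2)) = -5*h^3 - 20*sqrt(2)*h^2 + 97*h^2/2 - 60*h + 391*sqrt(2)*h/2 - 240*sqrt(2) + 14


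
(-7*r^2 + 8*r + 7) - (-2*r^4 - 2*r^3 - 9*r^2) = 2*r^4 + 2*r^3 + 2*r^2 + 8*r + 7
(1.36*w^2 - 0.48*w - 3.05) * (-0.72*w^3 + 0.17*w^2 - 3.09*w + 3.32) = -0.9792*w^5 + 0.5768*w^4 - 2.088*w^3 + 5.4799*w^2 + 7.8309*w - 10.126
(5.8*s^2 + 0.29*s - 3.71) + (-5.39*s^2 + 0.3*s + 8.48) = 0.41*s^2 + 0.59*s + 4.77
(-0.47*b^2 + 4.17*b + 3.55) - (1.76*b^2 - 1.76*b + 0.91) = -2.23*b^2 + 5.93*b + 2.64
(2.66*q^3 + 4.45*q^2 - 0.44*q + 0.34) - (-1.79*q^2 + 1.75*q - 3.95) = 2.66*q^3 + 6.24*q^2 - 2.19*q + 4.29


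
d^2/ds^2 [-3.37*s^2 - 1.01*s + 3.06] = -6.74000000000000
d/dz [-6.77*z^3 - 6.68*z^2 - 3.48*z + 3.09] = -20.31*z^2 - 13.36*z - 3.48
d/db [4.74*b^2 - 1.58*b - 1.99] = 9.48*b - 1.58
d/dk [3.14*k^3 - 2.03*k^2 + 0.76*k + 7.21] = 9.42*k^2 - 4.06*k + 0.76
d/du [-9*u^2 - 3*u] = -18*u - 3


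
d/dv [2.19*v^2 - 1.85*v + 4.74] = 4.38*v - 1.85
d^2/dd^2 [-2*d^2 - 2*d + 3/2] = -4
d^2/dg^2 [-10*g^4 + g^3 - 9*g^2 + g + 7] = -120*g^2 + 6*g - 18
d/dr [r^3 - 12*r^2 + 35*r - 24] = 3*r^2 - 24*r + 35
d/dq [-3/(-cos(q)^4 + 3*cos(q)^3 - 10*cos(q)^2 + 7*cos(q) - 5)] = 3*(4*cos(q)^3 - 9*cos(q)^2 + 20*cos(q) - 7)*sin(q)/(cos(q)^4 - 3*cos(q)^3 + 10*cos(q)^2 - 7*cos(q) + 5)^2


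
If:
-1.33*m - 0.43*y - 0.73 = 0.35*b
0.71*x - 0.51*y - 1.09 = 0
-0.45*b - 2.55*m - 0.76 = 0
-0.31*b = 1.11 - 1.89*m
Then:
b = -2.60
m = 0.16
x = 1.48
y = -0.08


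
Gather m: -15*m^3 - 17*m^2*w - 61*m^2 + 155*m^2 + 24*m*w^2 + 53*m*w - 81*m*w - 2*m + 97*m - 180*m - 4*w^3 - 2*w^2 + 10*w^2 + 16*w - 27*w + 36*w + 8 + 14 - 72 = -15*m^3 + m^2*(94 - 17*w) + m*(24*w^2 - 28*w - 85) - 4*w^3 + 8*w^2 + 25*w - 50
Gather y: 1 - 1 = 0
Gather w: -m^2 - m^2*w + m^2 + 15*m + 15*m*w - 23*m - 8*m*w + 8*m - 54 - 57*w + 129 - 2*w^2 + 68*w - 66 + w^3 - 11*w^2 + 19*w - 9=w^3 - 13*w^2 + w*(-m^2 + 7*m + 30)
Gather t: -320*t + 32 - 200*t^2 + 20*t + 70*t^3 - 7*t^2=70*t^3 - 207*t^2 - 300*t + 32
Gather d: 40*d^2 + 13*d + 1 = 40*d^2 + 13*d + 1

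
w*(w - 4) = w^2 - 4*w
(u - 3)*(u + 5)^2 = u^3 + 7*u^2 - 5*u - 75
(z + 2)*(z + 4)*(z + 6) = z^3 + 12*z^2 + 44*z + 48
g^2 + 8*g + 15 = (g + 3)*(g + 5)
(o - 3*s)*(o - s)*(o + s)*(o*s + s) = o^4*s - 3*o^3*s^2 + o^3*s - o^2*s^3 - 3*o^2*s^2 + 3*o*s^4 - o*s^3 + 3*s^4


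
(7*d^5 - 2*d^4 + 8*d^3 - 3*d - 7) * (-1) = -7*d^5 + 2*d^4 - 8*d^3 + 3*d + 7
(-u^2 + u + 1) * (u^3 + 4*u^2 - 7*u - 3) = -u^5 - 3*u^4 + 12*u^3 - 10*u - 3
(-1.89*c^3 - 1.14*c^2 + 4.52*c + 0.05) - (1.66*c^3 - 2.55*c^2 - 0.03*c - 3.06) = -3.55*c^3 + 1.41*c^2 + 4.55*c + 3.11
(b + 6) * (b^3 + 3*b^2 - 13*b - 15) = b^4 + 9*b^3 + 5*b^2 - 93*b - 90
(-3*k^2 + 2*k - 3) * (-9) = 27*k^2 - 18*k + 27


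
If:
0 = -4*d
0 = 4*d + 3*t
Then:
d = 0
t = 0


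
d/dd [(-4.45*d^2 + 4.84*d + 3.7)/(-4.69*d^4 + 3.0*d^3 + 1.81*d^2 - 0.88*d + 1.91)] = (-41.741*d^5 + 81.4488*d^4 + 40.372*d^3 - 38.1444*d^2 - 30.393*d + 12.5004)/(21.9961*d^8 - 28.14*d^7 - 7.9778*d^6 + 19.1144*d^5 - 19.9197*d^4 + 8.2744*d^3 + 7.6886*d^2 - 3.3616*d + 3.6481)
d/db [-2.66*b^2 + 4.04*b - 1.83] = 4.04 - 5.32*b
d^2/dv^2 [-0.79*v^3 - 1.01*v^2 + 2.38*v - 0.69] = -4.74*v - 2.02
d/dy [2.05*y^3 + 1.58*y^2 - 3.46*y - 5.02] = 6.15*y^2 + 3.16*y - 3.46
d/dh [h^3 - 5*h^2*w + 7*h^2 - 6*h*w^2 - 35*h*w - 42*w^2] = 3*h^2 - 10*h*w + 14*h - 6*w^2 - 35*w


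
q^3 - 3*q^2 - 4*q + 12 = (q - 3)*(q - 2)*(q + 2)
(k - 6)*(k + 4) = k^2 - 2*k - 24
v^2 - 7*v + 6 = (v - 6)*(v - 1)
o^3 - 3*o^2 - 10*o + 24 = (o - 4)*(o - 2)*(o + 3)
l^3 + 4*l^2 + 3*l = l*(l + 1)*(l + 3)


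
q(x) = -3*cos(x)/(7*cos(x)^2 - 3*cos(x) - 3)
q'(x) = -3*(14*sin(x)*cos(x) - 3*sin(x))*cos(x)/(7*cos(x)^2 - 3*cos(x) - 3)^2 + 3*sin(x)/(7*cos(x)^2 - 3*cos(x) - 3) = 3*(7*sin(x)^2 - 10)*sin(x)/(7*sin(x)^2 + 3*cos(x) - 4)^2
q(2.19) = 1.58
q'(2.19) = -10.84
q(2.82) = 0.46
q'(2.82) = -0.23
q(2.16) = 2.01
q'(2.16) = -18.75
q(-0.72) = 1.74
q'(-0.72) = 8.16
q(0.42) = -28.28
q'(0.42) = -1152.29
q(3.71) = 0.56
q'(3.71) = 0.64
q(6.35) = -3.07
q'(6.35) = -2.10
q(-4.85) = 0.13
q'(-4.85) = -0.87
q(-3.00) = 0.43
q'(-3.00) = 0.09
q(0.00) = -3.00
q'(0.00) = 0.00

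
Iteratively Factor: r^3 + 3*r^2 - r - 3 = (r + 3)*(r^2 - 1) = (r - 1)*(r + 3)*(r + 1)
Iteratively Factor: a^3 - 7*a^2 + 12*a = (a)*(a^2 - 7*a + 12) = a*(a - 4)*(a - 3)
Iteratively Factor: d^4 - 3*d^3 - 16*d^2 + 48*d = (d - 3)*(d^3 - 16*d) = (d - 3)*(d + 4)*(d^2 - 4*d) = (d - 4)*(d - 3)*(d + 4)*(d)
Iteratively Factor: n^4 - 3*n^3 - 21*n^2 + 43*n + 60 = (n + 4)*(n^3 - 7*n^2 + 7*n + 15) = (n + 1)*(n + 4)*(n^2 - 8*n + 15) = (n - 5)*(n + 1)*(n + 4)*(n - 3)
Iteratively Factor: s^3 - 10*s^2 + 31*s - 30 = (s - 5)*(s^2 - 5*s + 6) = (s - 5)*(s - 3)*(s - 2)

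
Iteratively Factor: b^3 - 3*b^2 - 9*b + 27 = (b + 3)*(b^2 - 6*b + 9) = (b - 3)*(b + 3)*(b - 3)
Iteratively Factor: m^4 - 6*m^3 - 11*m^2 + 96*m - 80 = (m + 4)*(m^3 - 10*m^2 + 29*m - 20) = (m - 1)*(m + 4)*(m^2 - 9*m + 20) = (m - 5)*(m - 1)*(m + 4)*(m - 4)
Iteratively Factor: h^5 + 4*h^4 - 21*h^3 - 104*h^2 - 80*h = (h + 4)*(h^4 - 21*h^2 - 20*h) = (h + 1)*(h + 4)*(h^3 - h^2 - 20*h) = (h + 1)*(h + 4)^2*(h^2 - 5*h) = (h - 5)*(h + 1)*(h + 4)^2*(h)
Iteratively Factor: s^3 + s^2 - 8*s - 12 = (s - 3)*(s^2 + 4*s + 4) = (s - 3)*(s + 2)*(s + 2)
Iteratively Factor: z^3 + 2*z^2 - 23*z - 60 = (z - 5)*(z^2 + 7*z + 12) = (z - 5)*(z + 4)*(z + 3)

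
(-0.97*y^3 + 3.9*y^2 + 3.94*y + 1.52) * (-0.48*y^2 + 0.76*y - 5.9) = 0.4656*y^5 - 2.6092*y^4 + 6.7958*y^3 - 20.7452*y^2 - 22.0908*y - 8.968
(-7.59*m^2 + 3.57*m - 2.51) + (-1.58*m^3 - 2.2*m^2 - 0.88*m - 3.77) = -1.58*m^3 - 9.79*m^2 + 2.69*m - 6.28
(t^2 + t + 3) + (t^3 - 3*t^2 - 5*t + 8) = t^3 - 2*t^2 - 4*t + 11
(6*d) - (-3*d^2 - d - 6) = 3*d^2 + 7*d + 6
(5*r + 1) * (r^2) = 5*r^3 + r^2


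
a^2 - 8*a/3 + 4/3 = (a - 2)*(a - 2/3)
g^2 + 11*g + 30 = (g + 5)*(g + 6)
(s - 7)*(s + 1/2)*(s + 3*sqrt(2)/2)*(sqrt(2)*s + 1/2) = sqrt(2)*s^4 - 13*sqrt(2)*s^3/2 + 7*s^3/2 - 91*s^2/4 - 11*sqrt(2)*s^2/4 - 49*s/4 - 39*sqrt(2)*s/8 - 21*sqrt(2)/8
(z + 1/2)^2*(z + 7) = z^3 + 8*z^2 + 29*z/4 + 7/4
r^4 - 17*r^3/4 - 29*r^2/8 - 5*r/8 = r*(r - 5)*(r + 1/4)*(r + 1/2)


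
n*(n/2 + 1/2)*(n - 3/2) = n^3/2 - n^2/4 - 3*n/4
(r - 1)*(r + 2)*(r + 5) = r^3 + 6*r^2 + 3*r - 10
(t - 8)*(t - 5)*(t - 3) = t^3 - 16*t^2 + 79*t - 120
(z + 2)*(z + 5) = z^2 + 7*z + 10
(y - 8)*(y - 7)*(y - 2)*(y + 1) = y^4 - 16*y^3 + 69*y^2 - 26*y - 112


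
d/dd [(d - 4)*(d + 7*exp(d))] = d + (d - 4)*(7*exp(d) + 1) + 7*exp(d)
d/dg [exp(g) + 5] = exp(g)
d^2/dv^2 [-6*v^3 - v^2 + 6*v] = -36*v - 2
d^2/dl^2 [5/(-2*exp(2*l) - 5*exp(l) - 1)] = 5*(-2*(4*exp(l) + 5)^2*exp(l) + (8*exp(l) + 5)*(2*exp(2*l) + 5*exp(l) + 1))*exp(l)/(2*exp(2*l) + 5*exp(l) + 1)^3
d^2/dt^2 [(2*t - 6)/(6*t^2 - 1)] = 72*(8*t^2*(t - 3) + (1 - t)*(6*t^2 - 1))/(6*t^2 - 1)^3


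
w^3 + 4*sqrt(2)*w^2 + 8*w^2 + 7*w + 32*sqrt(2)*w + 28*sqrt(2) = (w + 1)*(w + 7)*(w + 4*sqrt(2))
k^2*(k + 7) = k^3 + 7*k^2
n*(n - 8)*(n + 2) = n^3 - 6*n^2 - 16*n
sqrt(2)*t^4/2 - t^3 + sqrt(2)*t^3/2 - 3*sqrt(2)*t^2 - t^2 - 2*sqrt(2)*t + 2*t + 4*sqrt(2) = (t - 1)*(t - 2*sqrt(2))*(t + sqrt(2))*(sqrt(2)*t/2 + sqrt(2))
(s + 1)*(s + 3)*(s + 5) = s^3 + 9*s^2 + 23*s + 15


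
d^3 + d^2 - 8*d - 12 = (d - 3)*(d + 2)^2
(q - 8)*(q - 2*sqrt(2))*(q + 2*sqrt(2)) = q^3 - 8*q^2 - 8*q + 64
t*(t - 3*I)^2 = t^3 - 6*I*t^2 - 9*t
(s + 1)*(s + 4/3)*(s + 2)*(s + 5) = s^4 + 28*s^3/3 + 83*s^2/3 + 98*s/3 + 40/3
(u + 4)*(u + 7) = u^2 + 11*u + 28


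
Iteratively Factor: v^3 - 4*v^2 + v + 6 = (v - 2)*(v^2 - 2*v - 3) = (v - 2)*(v + 1)*(v - 3)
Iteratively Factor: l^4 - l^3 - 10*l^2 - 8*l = (l + 1)*(l^3 - 2*l^2 - 8*l) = l*(l + 1)*(l^2 - 2*l - 8) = l*(l - 4)*(l + 1)*(l + 2)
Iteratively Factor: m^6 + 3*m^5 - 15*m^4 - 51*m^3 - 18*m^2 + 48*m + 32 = (m + 1)*(m^5 + 2*m^4 - 17*m^3 - 34*m^2 + 16*m + 32) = (m + 1)^2*(m^4 + m^3 - 18*m^2 - 16*m + 32) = (m + 1)^2*(m + 2)*(m^3 - m^2 - 16*m + 16) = (m - 1)*(m + 1)^2*(m + 2)*(m^2 - 16) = (m - 1)*(m + 1)^2*(m + 2)*(m + 4)*(m - 4)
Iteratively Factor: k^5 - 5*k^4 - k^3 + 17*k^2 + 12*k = (k - 4)*(k^4 - k^3 - 5*k^2 - 3*k) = k*(k - 4)*(k^3 - k^2 - 5*k - 3) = k*(k - 4)*(k + 1)*(k^2 - 2*k - 3) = k*(k - 4)*(k - 3)*(k + 1)*(k + 1)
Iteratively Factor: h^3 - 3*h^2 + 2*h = (h - 2)*(h^2 - h) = (h - 2)*(h - 1)*(h)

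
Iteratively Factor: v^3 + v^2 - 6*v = (v + 3)*(v^2 - 2*v) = (v - 2)*(v + 3)*(v)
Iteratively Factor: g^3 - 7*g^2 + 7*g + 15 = (g - 3)*(g^2 - 4*g - 5) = (g - 3)*(g + 1)*(g - 5)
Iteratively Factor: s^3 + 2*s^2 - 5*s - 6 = (s + 3)*(s^2 - s - 2) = (s - 2)*(s + 3)*(s + 1)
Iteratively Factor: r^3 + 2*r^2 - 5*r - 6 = (r + 1)*(r^2 + r - 6) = (r - 2)*(r + 1)*(r + 3)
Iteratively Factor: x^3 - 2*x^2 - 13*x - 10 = (x - 5)*(x^2 + 3*x + 2) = (x - 5)*(x + 1)*(x + 2)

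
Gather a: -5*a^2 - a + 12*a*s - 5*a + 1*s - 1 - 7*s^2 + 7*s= -5*a^2 + a*(12*s - 6) - 7*s^2 + 8*s - 1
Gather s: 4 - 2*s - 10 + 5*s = 3*s - 6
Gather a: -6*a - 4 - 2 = -6*a - 6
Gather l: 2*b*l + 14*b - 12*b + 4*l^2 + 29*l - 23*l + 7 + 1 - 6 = 2*b + 4*l^2 + l*(2*b + 6) + 2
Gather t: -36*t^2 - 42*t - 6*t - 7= -36*t^2 - 48*t - 7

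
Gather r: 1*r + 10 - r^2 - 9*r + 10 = -r^2 - 8*r + 20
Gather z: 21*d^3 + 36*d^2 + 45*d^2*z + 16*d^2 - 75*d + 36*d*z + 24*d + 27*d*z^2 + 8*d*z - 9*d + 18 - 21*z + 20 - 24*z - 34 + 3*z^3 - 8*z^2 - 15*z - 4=21*d^3 + 52*d^2 - 60*d + 3*z^3 + z^2*(27*d - 8) + z*(45*d^2 + 44*d - 60)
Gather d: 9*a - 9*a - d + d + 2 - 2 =0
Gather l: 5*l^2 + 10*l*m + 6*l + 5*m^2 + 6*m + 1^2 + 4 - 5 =5*l^2 + l*(10*m + 6) + 5*m^2 + 6*m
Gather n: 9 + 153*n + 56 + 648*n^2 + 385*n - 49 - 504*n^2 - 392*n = 144*n^2 + 146*n + 16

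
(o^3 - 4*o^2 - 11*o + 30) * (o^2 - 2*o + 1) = o^5 - 6*o^4 - 2*o^3 + 48*o^2 - 71*o + 30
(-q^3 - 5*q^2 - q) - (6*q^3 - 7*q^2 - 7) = -7*q^3 + 2*q^2 - q + 7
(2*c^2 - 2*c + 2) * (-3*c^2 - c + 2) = -6*c^4 + 4*c^3 - 6*c + 4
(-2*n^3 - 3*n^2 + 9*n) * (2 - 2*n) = 4*n^4 + 2*n^3 - 24*n^2 + 18*n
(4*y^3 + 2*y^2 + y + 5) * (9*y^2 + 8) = 36*y^5 + 18*y^4 + 41*y^3 + 61*y^2 + 8*y + 40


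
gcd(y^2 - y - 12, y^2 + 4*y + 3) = y + 3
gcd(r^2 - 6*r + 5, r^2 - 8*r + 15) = r - 5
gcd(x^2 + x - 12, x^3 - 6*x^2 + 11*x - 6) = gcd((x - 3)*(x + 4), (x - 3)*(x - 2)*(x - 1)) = x - 3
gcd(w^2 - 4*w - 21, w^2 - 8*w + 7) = w - 7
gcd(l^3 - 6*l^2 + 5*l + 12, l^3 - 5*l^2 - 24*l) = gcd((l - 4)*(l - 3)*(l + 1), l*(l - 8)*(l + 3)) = 1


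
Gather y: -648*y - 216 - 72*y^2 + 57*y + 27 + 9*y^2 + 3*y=-63*y^2 - 588*y - 189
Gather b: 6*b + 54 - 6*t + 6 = 6*b - 6*t + 60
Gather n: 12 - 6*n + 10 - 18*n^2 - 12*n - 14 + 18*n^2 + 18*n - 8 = 0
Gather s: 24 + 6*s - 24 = 6*s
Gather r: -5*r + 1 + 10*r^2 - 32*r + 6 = 10*r^2 - 37*r + 7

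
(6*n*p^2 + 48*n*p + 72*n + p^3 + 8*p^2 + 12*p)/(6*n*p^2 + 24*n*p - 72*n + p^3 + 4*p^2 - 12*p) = (p + 2)/(p - 2)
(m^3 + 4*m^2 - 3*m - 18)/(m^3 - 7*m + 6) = (m + 3)/(m - 1)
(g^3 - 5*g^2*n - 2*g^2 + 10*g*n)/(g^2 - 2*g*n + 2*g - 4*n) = g*(g^2 - 5*g*n - 2*g + 10*n)/(g^2 - 2*g*n + 2*g - 4*n)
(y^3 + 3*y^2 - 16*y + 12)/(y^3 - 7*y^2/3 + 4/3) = 3*(y + 6)/(3*y + 2)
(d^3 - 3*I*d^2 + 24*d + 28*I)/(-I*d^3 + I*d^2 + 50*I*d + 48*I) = (I*d^3 + 3*d^2 + 24*I*d - 28)/(d^3 - d^2 - 50*d - 48)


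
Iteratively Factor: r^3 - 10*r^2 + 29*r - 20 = (r - 5)*(r^2 - 5*r + 4) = (r - 5)*(r - 1)*(r - 4)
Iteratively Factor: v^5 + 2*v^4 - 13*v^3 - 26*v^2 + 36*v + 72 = (v + 3)*(v^4 - v^3 - 10*v^2 + 4*v + 24) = (v - 3)*(v + 3)*(v^3 + 2*v^2 - 4*v - 8) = (v - 3)*(v - 2)*(v + 3)*(v^2 + 4*v + 4) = (v - 3)*(v - 2)*(v + 2)*(v + 3)*(v + 2)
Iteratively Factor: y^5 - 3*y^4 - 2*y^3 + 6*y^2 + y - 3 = (y + 1)*(y^4 - 4*y^3 + 2*y^2 + 4*y - 3) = (y - 1)*(y + 1)*(y^3 - 3*y^2 - y + 3) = (y - 1)*(y + 1)^2*(y^2 - 4*y + 3) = (y - 1)^2*(y + 1)^2*(y - 3)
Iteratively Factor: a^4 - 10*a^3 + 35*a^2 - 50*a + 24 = (a - 1)*(a^3 - 9*a^2 + 26*a - 24) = (a - 2)*(a - 1)*(a^2 - 7*a + 12) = (a - 4)*(a - 2)*(a - 1)*(a - 3)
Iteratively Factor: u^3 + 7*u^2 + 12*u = (u + 4)*(u^2 + 3*u) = u*(u + 4)*(u + 3)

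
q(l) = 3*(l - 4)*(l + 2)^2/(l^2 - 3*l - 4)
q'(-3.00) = 2.25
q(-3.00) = -1.50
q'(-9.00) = 2.95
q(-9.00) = -18.38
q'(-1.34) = -22.95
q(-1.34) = -3.84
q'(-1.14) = -150.06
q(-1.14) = -15.85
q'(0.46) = 1.59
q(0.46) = 12.43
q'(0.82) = 2.09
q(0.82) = 13.11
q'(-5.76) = 2.87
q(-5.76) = -8.91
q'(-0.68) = -26.30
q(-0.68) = 16.34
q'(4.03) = 2.88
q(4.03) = 21.69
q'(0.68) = 1.94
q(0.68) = 12.83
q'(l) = 3*(3 - 2*l)*(l - 4)*(l + 2)^2/(l^2 - 3*l - 4)^2 + 3*(l - 4)*(2*l + 4)/(l^2 - 3*l - 4) + 3*(l + 2)^2/(l^2 - 3*l - 4)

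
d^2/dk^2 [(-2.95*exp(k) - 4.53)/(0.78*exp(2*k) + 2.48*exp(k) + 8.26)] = (-1.79478*exp(4*k) - 5.317728*exp(3*k) + 87.749064*exp(2*k) + 149.312384*exp(k) - 108.475276)*exp(k)/(0.474552*exp(6*k) + 4.526496*exp(5*k) + 29.468088*exp(4*k) + 111.121856*exp(3*k) + 312.059496*exp(2*k) + 507.613344*exp(k) + 563.559976)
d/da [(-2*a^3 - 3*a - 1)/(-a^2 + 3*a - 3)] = (2*a^4 - 12*a^3 + 15*a^2 - 2*a + 12)/(a^4 - 6*a^3 + 15*a^2 - 18*a + 9)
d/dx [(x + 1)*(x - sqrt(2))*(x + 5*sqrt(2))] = 3*x^2 + 2*x + 8*sqrt(2)*x - 10 + 4*sqrt(2)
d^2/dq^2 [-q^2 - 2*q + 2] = -2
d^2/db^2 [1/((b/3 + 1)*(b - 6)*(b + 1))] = 6*(6*b^4 - 16*b^3 - 51*b^2 + 180*b + 405)/(b^9 - 6*b^8 - 51*b^7 + 190*b^6 + 1287*b^5 - 594*b^4 - 12825*b^3 - 25758*b^2 - 20412*b - 5832)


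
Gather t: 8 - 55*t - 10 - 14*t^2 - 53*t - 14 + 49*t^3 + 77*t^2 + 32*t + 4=49*t^3 + 63*t^2 - 76*t - 12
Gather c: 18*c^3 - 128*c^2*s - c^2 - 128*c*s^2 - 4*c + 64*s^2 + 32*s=18*c^3 + c^2*(-128*s - 1) + c*(-128*s^2 - 4) + 64*s^2 + 32*s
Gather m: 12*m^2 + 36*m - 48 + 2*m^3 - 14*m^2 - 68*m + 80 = 2*m^3 - 2*m^2 - 32*m + 32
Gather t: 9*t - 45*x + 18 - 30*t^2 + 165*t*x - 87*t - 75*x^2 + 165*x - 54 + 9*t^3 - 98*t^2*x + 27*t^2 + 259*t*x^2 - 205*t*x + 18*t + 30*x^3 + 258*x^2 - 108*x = 9*t^3 + t^2*(-98*x - 3) + t*(259*x^2 - 40*x - 60) + 30*x^3 + 183*x^2 + 12*x - 36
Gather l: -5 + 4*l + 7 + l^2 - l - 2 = l^2 + 3*l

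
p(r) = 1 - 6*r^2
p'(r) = -12*r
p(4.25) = -107.38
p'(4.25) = -51.00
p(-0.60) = -1.16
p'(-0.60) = 7.20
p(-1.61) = -14.55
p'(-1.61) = 19.32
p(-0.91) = -3.97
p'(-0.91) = 10.92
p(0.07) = 0.97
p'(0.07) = -0.84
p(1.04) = -5.49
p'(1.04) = -12.48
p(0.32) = 0.39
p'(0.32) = -3.84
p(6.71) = -269.14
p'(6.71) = -80.52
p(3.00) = -53.00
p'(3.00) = -36.00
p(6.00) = -215.00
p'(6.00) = -72.00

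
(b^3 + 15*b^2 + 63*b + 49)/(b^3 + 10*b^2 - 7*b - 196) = (b + 1)/(b - 4)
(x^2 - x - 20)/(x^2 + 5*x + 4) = (x - 5)/(x + 1)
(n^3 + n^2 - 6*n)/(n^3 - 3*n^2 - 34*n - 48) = n*(n - 2)/(n^2 - 6*n - 16)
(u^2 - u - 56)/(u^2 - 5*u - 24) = (u + 7)/(u + 3)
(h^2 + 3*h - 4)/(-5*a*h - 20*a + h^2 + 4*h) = (1 - h)/(5*a - h)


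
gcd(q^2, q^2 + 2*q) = q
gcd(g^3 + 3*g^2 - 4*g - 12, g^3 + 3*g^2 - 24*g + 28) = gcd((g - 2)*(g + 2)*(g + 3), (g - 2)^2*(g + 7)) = g - 2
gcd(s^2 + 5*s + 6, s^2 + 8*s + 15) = s + 3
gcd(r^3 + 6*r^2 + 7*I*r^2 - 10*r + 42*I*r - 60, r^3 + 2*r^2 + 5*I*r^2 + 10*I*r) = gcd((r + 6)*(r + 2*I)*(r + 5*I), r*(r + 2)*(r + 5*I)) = r + 5*I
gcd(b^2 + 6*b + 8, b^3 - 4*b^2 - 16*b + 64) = b + 4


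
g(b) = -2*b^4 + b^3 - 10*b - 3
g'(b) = -8*b^3 + 3*b^2 - 10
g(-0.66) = 2.93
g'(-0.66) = -6.39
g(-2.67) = -96.98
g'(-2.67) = 163.66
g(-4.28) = -709.73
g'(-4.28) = 672.18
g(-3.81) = -441.64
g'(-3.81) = 476.00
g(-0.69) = 3.12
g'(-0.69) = -5.94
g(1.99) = -46.38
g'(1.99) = -61.16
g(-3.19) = -210.67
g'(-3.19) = 280.22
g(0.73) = -10.48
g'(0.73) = -11.51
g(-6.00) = -2751.00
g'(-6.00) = 1826.00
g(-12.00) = -43083.00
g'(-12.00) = 14246.00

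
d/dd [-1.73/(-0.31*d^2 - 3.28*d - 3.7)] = (-1.0726*d - 5.6744)/(0.31*d^2 + 3.28*d + 3.7)^2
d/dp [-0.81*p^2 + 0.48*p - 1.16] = 0.48 - 1.62*p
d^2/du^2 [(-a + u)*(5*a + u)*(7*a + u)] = 22*a + 6*u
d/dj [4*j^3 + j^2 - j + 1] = 12*j^2 + 2*j - 1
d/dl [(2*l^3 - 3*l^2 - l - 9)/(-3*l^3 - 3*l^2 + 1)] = (-15*l^4 - 6*l^3 - 78*l^2 - 60*l - 1)/(9*l^6 + 18*l^5 + 9*l^4 - 6*l^3 - 6*l^2 + 1)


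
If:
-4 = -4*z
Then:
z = 1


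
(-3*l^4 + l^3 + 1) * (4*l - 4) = -12*l^5 + 16*l^4 - 4*l^3 + 4*l - 4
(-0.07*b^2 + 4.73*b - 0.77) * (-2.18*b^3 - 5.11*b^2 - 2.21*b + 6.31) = 0.1526*b^5 - 9.9537*b^4 - 22.337*b^3 - 6.9603*b^2 + 31.548*b - 4.8587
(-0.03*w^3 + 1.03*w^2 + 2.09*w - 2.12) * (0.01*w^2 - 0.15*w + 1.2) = -0.0003*w^5 + 0.0148*w^4 - 0.1696*w^3 + 0.9013*w^2 + 2.826*w - 2.544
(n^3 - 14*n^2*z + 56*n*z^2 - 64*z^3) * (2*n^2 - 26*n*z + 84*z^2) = 2*n^5 - 54*n^4*z + 560*n^3*z^2 - 2760*n^2*z^3 + 6368*n*z^4 - 5376*z^5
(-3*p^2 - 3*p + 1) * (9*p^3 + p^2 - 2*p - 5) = -27*p^5 - 30*p^4 + 12*p^3 + 22*p^2 + 13*p - 5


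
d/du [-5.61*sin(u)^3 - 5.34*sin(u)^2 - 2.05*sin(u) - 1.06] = (-10.68*sin(u) + 8.415*cos(2*u) - 10.465)*cos(u)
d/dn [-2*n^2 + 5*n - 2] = 5 - 4*n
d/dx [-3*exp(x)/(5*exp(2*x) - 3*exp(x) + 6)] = (15*exp(2*x) - 18)*exp(x)/(25*exp(4*x) - 30*exp(3*x) + 69*exp(2*x) - 36*exp(x) + 36)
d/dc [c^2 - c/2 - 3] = 2*c - 1/2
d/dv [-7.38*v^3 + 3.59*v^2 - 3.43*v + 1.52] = -22.14*v^2 + 7.18*v - 3.43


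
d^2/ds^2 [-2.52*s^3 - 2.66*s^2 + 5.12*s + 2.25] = -15.12*s - 5.32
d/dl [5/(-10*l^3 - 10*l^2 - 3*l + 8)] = 5*(30*l^2 + 20*l + 3)/(10*l^3 + 10*l^2 + 3*l - 8)^2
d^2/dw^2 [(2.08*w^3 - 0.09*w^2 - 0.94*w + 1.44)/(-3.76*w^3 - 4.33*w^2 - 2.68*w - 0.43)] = (70.2728959999999*w^6 + 205.494528*w^5 - 117.56016*w^4 - 385.065324*w^3 - 282.67893*w^2 - 99.101532*w - 17.45627)/(53.157376*w^9 + 183.647424*w^8 + 325.153896*w^7 + 361.215505*w^6 + 273.763092*w^5 + 143.483601*w^4 + 51.273856*w^3 + 11.667147*w^2 + 1.486596*w + 0.079507)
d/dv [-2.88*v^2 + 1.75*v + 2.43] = 1.75 - 5.76*v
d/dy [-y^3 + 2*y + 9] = 2 - 3*y^2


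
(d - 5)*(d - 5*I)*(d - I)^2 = d^4 - 5*d^3 - 7*I*d^3 - 11*d^2 + 35*I*d^2 + 55*d + 5*I*d - 25*I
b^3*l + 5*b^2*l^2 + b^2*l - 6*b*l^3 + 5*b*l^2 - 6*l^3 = (b - l)*(b + 6*l)*(b*l + l)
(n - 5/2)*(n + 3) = n^2 + n/2 - 15/2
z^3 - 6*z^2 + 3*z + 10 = (z - 5)*(z - 2)*(z + 1)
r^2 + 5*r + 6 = (r + 2)*(r + 3)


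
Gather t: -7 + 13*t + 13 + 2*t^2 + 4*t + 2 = 2*t^2 + 17*t + 8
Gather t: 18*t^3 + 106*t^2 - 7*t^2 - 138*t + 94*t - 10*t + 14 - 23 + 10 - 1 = 18*t^3 + 99*t^2 - 54*t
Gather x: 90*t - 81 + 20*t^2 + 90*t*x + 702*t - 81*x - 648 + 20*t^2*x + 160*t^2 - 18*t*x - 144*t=180*t^2 + 648*t + x*(20*t^2 + 72*t - 81) - 729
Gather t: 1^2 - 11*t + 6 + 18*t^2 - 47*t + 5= 18*t^2 - 58*t + 12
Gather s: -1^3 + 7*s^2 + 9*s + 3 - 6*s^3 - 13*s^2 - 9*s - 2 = -6*s^3 - 6*s^2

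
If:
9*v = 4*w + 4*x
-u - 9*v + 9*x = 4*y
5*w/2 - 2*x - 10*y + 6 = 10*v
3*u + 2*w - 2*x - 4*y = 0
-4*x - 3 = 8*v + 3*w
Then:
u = 4315/3073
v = -668/3073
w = -2137/3073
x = 634/3073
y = 7403/12292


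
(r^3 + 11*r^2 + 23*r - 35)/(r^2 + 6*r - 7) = r + 5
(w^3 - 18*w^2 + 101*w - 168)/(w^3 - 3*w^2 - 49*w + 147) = (w - 8)/(w + 7)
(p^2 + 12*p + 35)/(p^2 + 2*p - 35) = (p + 5)/(p - 5)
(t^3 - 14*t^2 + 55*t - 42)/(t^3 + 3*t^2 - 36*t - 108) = (t^2 - 8*t + 7)/(t^2 + 9*t + 18)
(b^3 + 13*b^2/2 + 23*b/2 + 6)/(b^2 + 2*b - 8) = (2*b^2 + 5*b + 3)/(2*(b - 2))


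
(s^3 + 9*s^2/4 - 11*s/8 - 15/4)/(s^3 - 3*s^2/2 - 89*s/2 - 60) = (4*s^2 + 3*s - 10)/(4*(s^2 - 3*s - 40))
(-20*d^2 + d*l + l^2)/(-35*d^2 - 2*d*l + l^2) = (4*d - l)/(7*d - l)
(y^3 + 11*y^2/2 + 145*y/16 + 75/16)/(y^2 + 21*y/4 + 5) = (4*y^2 + 17*y + 15)/(4*(y + 4))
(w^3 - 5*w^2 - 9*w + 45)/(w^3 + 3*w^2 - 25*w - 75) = (w - 3)/(w + 5)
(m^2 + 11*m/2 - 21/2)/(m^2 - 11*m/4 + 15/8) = 4*(m + 7)/(4*m - 5)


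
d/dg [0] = 0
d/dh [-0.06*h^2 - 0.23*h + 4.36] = -0.12*h - 0.23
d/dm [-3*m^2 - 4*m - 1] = -6*m - 4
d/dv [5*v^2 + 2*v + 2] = 10*v + 2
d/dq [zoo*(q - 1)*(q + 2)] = zoo*(q + 1)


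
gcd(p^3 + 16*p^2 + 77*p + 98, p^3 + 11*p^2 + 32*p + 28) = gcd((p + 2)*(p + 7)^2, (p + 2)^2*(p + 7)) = p^2 + 9*p + 14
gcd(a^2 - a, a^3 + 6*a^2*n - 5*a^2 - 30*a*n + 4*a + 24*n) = a - 1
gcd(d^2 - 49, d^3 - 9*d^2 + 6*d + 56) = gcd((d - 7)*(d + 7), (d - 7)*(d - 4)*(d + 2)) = d - 7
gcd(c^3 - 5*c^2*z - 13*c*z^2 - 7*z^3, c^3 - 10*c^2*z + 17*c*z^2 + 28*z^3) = -c^2 + 6*c*z + 7*z^2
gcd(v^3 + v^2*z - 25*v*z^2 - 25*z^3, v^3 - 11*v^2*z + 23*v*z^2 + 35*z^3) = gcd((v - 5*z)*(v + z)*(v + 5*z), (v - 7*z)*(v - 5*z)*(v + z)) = -v^2 + 4*v*z + 5*z^2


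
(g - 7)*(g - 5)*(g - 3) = g^3 - 15*g^2 + 71*g - 105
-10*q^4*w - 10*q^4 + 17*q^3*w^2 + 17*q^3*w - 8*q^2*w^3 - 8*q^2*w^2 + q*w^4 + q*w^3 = (-5*q + w)*(-2*q + w)*(-q + w)*(q*w + q)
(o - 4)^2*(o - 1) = o^3 - 9*o^2 + 24*o - 16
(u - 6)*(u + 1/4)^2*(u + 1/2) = u^4 - 5*u^3 - 91*u^2/16 - 59*u/32 - 3/16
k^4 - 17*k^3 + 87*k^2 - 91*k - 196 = (k - 7)^2*(k - 4)*(k + 1)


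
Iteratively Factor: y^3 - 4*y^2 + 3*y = (y)*(y^2 - 4*y + 3) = y*(y - 3)*(y - 1)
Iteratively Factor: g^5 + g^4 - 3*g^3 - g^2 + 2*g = (g - 1)*(g^4 + 2*g^3 - g^2 - 2*g) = (g - 1)^2*(g^3 + 3*g^2 + 2*g) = (g - 1)^2*(g + 2)*(g^2 + g) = g*(g - 1)^2*(g + 2)*(g + 1)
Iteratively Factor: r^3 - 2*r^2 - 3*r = (r - 3)*(r^2 + r) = (r - 3)*(r + 1)*(r)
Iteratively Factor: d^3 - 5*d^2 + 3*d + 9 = (d + 1)*(d^2 - 6*d + 9) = (d - 3)*(d + 1)*(d - 3)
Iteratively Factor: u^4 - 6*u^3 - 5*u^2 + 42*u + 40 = (u - 4)*(u^3 - 2*u^2 - 13*u - 10) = (u - 4)*(u + 2)*(u^2 - 4*u - 5) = (u - 4)*(u + 1)*(u + 2)*(u - 5)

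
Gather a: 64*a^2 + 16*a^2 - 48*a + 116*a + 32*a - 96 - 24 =80*a^2 + 100*a - 120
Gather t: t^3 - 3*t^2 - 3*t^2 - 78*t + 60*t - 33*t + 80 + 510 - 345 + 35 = t^3 - 6*t^2 - 51*t + 280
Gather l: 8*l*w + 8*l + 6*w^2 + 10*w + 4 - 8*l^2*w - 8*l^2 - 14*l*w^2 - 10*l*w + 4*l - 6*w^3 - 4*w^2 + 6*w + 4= l^2*(-8*w - 8) + l*(-14*w^2 - 2*w + 12) - 6*w^3 + 2*w^2 + 16*w + 8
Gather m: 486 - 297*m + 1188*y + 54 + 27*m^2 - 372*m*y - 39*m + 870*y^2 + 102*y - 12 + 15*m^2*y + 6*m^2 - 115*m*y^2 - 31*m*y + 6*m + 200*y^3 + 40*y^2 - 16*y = m^2*(15*y + 33) + m*(-115*y^2 - 403*y - 330) + 200*y^3 + 910*y^2 + 1274*y + 528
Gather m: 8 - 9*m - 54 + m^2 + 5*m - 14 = m^2 - 4*m - 60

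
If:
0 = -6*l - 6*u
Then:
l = -u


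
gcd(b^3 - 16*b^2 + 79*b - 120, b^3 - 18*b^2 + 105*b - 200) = b^2 - 13*b + 40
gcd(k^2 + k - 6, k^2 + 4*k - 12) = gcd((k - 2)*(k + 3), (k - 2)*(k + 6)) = k - 2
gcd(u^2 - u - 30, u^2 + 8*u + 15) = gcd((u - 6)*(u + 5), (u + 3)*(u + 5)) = u + 5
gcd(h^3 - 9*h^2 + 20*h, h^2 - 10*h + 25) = h - 5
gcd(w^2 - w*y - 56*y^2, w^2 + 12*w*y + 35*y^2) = w + 7*y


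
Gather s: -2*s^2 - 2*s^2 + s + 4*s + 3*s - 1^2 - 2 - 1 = -4*s^2 + 8*s - 4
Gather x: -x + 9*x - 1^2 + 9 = 8*x + 8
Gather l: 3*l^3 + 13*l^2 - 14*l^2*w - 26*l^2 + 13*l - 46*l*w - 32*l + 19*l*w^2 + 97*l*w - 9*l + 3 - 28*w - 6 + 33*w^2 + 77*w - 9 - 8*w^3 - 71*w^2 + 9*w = 3*l^3 + l^2*(-14*w - 13) + l*(19*w^2 + 51*w - 28) - 8*w^3 - 38*w^2 + 58*w - 12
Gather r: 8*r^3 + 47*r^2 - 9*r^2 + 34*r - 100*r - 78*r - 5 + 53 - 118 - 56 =8*r^3 + 38*r^2 - 144*r - 126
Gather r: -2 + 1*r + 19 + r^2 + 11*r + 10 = r^2 + 12*r + 27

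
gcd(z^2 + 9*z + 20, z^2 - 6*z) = 1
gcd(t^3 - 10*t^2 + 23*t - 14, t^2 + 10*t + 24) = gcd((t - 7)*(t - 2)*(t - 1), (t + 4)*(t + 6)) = 1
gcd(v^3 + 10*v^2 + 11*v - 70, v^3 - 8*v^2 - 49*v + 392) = v + 7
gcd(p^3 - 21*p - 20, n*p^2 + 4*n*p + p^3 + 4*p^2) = p + 4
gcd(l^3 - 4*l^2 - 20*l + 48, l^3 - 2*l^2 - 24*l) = l^2 - 2*l - 24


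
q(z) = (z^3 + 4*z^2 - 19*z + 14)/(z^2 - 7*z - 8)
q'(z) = (7 - 2*z)*(z^3 + 4*z^2 - 19*z + 14)/(z^2 - 7*z - 8)^2 + (3*z^2 + 8*z - 19)/(z^2 - 7*z - 8)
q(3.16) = -1.26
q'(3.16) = -1.76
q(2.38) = -0.26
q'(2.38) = -0.87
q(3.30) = -1.52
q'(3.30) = -1.95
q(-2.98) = 3.66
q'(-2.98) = 1.44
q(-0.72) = -12.03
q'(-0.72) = 51.10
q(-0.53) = -6.25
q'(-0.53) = 18.15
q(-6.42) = 0.46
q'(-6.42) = 0.80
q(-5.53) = 1.18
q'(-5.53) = 0.81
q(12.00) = 40.19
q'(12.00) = -3.35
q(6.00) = -18.57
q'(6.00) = -16.42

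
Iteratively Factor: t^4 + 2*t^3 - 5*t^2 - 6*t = (t + 3)*(t^3 - t^2 - 2*t) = (t + 1)*(t + 3)*(t^2 - 2*t) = t*(t + 1)*(t + 3)*(t - 2)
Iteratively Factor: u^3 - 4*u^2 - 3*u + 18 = (u + 2)*(u^2 - 6*u + 9) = (u - 3)*(u + 2)*(u - 3)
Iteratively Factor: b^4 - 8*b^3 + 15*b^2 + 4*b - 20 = (b - 2)*(b^3 - 6*b^2 + 3*b + 10) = (b - 2)^2*(b^2 - 4*b - 5) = (b - 5)*(b - 2)^2*(b + 1)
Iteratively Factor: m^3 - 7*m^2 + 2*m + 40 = (m - 4)*(m^2 - 3*m - 10) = (m - 5)*(m - 4)*(m + 2)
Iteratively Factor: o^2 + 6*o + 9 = (o + 3)*(o + 3)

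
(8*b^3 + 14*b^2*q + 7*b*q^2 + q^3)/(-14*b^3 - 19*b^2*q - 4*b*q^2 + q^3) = (4*b + q)/(-7*b + q)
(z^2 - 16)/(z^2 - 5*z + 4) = (z + 4)/(z - 1)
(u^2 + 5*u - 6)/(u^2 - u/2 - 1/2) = 2*(u + 6)/(2*u + 1)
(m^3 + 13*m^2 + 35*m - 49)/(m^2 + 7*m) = m + 6 - 7/m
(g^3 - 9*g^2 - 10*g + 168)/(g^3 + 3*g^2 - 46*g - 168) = (g - 6)/(g + 6)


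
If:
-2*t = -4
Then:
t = 2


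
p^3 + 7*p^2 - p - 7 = (p - 1)*(p + 1)*(p + 7)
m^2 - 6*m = m*(m - 6)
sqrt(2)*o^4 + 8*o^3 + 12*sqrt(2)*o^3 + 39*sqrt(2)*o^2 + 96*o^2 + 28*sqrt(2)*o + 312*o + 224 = (o + 4)*(o + 7)*(o + 4*sqrt(2))*(sqrt(2)*o + sqrt(2))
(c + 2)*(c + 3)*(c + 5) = c^3 + 10*c^2 + 31*c + 30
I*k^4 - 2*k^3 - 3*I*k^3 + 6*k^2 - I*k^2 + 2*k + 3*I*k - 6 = (k - 3)*(k - 1)*(k + 2*I)*(I*k + I)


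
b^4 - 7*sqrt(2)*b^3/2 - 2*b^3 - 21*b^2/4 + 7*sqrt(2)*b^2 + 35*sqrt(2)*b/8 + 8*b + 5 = (b - 5/2)*(b + 1/2)*(b - 4*sqrt(2))*(b + sqrt(2)/2)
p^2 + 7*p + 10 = (p + 2)*(p + 5)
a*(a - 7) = a^2 - 7*a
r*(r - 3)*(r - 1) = r^3 - 4*r^2 + 3*r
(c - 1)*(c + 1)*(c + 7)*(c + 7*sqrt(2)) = c^4 + 7*c^3 + 7*sqrt(2)*c^3 - c^2 + 49*sqrt(2)*c^2 - 7*sqrt(2)*c - 7*c - 49*sqrt(2)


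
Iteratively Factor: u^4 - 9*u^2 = (u)*(u^3 - 9*u) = u*(u - 3)*(u^2 + 3*u) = u*(u - 3)*(u + 3)*(u)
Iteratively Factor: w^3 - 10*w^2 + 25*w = (w - 5)*(w^2 - 5*w) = (w - 5)^2*(w)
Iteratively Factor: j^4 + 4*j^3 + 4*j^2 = (j)*(j^3 + 4*j^2 + 4*j) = j*(j + 2)*(j^2 + 2*j) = j*(j + 2)^2*(j)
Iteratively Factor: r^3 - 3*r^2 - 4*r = (r + 1)*(r^2 - 4*r) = (r - 4)*(r + 1)*(r)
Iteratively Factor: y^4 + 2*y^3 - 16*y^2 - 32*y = (y)*(y^3 + 2*y^2 - 16*y - 32) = y*(y + 2)*(y^2 - 16) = y*(y + 2)*(y + 4)*(y - 4)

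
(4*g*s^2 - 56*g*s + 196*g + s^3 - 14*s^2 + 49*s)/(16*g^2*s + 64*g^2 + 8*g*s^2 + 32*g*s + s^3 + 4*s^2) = (s^2 - 14*s + 49)/(4*g*s + 16*g + s^2 + 4*s)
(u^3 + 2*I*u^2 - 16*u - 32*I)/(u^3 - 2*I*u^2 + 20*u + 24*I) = (u^2 - 16)/(u^2 - 4*I*u + 12)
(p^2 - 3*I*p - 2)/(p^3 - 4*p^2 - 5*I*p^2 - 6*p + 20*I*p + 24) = (p - I)/(p^2 - p*(4 + 3*I) + 12*I)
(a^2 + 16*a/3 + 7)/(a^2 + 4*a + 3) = (a + 7/3)/(a + 1)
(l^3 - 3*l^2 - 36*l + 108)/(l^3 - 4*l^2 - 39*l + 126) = (l - 6)/(l - 7)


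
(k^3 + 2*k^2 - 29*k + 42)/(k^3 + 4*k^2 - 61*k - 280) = (k^2 - 5*k + 6)/(k^2 - 3*k - 40)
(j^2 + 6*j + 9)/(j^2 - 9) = (j + 3)/(j - 3)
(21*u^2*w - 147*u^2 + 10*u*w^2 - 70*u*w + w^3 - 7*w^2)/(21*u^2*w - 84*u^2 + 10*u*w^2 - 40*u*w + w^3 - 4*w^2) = (w - 7)/(w - 4)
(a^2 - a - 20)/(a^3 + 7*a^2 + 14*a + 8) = (a - 5)/(a^2 + 3*a + 2)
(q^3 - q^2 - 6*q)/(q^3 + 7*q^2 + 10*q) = (q - 3)/(q + 5)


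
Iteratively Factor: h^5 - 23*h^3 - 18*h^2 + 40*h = (h)*(h^4 - 23*h^2 - 18*h + 40) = h*(h - 1)*(h^3 + h^2 - 22*h - 40) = h*(h - 1)*(h + 2)*(h^2 - h - 20) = h*(h - 1)*(h + 2)*(h + 4)*(h - 5)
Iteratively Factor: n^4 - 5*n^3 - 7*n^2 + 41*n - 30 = (n - 2)*(n^3 - 3*n^2 - 13*n + 15) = (n - 5)*(n - 2)*(n^2 + 2*n - 3) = (n - 5)*(n - 2)*(n - 1)*(n + 3)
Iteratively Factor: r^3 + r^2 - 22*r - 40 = (r + 2)*(r^2 - r - 20) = (r - 5)*(r + 2)*(r + 4)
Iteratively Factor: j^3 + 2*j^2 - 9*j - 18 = (j - 3)*(j^2 + 5*j + 6) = (j - 3)*(j + 2)*(j + 3)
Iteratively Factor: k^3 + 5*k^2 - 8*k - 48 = (k + 4)*(k^2 + k - 12) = (k - 3)*(k + 4)*(k + 4)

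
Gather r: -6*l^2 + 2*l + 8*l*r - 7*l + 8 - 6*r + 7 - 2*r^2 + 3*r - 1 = -6*l^2 - 5*l - 2*r^2 + r*(8*l - 3) + 14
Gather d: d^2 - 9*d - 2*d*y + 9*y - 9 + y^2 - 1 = d^2 + d*(-2*y - 9) + y^2 + 9*y - 10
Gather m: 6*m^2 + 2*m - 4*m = 6*m^2 - 2*m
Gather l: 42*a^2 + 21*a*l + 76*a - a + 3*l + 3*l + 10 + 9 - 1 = 42*a^2 + 75*a + l*(21*a + 6) + 18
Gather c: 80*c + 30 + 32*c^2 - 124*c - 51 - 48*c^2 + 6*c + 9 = -16*c^2 - 38*c - 12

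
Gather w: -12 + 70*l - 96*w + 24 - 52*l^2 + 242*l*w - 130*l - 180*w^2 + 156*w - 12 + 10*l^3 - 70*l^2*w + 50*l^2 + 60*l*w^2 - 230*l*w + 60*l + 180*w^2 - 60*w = 10*l^3 - 2*l^2 + 60*l*w^2 + w*(-70*l^2 + 12*l)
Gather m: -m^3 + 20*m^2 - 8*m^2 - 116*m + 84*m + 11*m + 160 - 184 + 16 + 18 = -m^3 + 12*m^2 - 21*m + 10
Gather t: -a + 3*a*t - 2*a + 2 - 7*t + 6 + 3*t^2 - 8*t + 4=-3*a + 3*t^2 + t*(3*a - 15) + 12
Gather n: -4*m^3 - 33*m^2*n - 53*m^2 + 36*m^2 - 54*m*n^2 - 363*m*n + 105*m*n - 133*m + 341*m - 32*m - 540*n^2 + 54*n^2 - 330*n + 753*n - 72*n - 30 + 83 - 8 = -4*m^3 - 17*m^2 + 176*m + n^2*(-54*m - 486) + n*(-33*m^2 - 258*m + 351) + 45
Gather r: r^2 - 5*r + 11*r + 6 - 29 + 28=r^2 + 6*r + 5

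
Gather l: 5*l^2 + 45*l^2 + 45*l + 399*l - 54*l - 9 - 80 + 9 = 50*l^2 + 390*l - 80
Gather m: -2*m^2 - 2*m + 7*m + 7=-2*m^2 + 5*m + 7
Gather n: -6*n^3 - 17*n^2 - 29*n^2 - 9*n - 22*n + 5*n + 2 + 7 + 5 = -6*n^3 - 46*n^2 - 26*n + 14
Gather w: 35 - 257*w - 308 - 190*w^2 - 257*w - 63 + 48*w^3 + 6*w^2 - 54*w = 48*w^3 - 184*w^2 - 568*w - 336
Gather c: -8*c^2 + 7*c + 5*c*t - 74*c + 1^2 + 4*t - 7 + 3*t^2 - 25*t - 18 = -8*c^2 + c*(5*t - 67) + 3*t^2 - 21*t - 24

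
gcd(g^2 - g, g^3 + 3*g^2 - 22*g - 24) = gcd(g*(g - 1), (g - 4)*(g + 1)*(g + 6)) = 1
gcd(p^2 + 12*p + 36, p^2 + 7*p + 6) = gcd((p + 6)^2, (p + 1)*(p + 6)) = p + 6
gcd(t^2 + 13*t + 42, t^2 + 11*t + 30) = t + 6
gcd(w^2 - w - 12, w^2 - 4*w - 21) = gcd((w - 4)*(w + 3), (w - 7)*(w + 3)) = w + 3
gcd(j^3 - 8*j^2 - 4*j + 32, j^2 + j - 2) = j + 2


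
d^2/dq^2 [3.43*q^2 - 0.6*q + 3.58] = 6.86000000000000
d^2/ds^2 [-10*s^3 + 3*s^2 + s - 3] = 6 - 60*s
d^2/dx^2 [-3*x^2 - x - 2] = -6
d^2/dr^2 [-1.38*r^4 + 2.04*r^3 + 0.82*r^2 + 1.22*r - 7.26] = -16.56*r^2 + 12.24*r + 1.64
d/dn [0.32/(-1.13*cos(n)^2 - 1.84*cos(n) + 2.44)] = -(0.7232*cos(n) + 0.5888)*sin(n)/(1.13*cos(n)^2 + 1.84*cos(n) - 2.44)^2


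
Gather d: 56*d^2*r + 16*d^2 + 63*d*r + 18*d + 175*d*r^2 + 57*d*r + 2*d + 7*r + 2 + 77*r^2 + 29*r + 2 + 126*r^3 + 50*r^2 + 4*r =d^2*(56*r + 16) + d*(175*r^2 + 120*r + 20) + 126*r^3 + 127*r^2 + 40*r + 4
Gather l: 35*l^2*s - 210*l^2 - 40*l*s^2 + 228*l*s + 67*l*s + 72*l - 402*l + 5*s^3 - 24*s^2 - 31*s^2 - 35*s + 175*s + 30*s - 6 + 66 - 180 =l^2*(35*s - 210) + l*(-40*s^2 + 295*s - 330) + 5*s^3 - 55*s^2 + 170*s - 120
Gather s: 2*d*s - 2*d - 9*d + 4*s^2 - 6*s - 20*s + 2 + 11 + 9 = -11*d + 4*s^2 + s*(2*d - 26) + 22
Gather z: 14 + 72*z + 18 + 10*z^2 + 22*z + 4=10*z^2 + 94*z + 36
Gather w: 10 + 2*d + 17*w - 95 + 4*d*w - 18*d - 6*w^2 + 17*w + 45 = -16*d - 6*w^2 + w*(4*d + 34) - 40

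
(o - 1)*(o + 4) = o^2 + 3*o - 4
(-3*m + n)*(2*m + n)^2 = -12*m^3 - 8*m^2*n + m*n^2 + n^3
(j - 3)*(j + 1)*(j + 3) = j^3 + j^2 - 9*j - 9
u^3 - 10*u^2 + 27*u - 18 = (u - 6)*(u - 3)*(u - 1)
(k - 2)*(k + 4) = k^2 + 2*k - 8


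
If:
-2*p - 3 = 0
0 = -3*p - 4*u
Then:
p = -3/2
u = 9/8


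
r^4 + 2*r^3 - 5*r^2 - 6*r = r*(r - 2)*(r + 1)*(r + 3)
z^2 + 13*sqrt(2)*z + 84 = (z + 6*sqrt(2))*(z + 7*sqrt(2))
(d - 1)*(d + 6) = d^2 + 5*d - 6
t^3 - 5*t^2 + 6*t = t*(t - 3)*(t - 2)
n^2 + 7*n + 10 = (n + 2)*(n + 5)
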